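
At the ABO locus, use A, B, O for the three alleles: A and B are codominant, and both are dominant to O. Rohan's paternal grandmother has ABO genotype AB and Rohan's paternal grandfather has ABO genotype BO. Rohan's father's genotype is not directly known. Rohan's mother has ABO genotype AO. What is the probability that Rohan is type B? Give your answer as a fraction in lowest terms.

Rohan's father's ABO genotype from AB × BO: 1/4 AB, 1/4 AO, 1/4 BB, 1/4 BO.
Crossing each possibility with the mother AO and summing P(type B): 1/4·1/4 + 1/4·0 + 1/4·1/2 + 1/4·1/4 = 1/4.

1/4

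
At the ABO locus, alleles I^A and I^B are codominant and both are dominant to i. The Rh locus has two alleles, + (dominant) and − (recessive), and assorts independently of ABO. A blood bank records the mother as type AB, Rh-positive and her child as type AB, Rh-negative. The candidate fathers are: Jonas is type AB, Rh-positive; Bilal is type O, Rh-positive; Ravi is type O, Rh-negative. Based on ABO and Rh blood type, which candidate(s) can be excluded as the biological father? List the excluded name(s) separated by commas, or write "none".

Bilal, Ravi

A candidate is excluded only if no genotype consistent with his phenotype could produce a type AB, Rh-negative child with a type AB, Rh-positive mother.
Bilal (type O, Rh+): no genotype consistent with that phenotype can produce a type-AB Rh- child with a type-AB mother.
Ravi (type O, Rh-): no genotype consistent with that phenotype can produce a type-AB Rh- child with a type-AB mother.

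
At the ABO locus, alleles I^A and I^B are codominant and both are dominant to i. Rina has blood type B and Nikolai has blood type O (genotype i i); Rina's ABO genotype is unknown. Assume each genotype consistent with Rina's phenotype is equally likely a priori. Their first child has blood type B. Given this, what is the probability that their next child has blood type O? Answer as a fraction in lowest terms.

1/6

Possible genotypes: Rina ∈ {I^B I^B, I^B i}; Nikolai ∈ {i i}.
Weight each parental genotype pair by prior × P(type-B child):
  I^B I^B × i i: posterior weight 2/3; P(next child type O) = 0.
  I^B i × i i: posterior weight 1/3; P(next child type O) = 1/2.
Weighted sum = 1/6.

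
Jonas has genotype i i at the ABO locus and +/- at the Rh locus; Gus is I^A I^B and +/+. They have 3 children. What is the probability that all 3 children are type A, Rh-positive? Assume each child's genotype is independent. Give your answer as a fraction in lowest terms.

1/8

ABO cross i i × I^A I^B → 1/2 A, 1/2 B.
Rh cross +/- × +/+ → 1 Rh+; so P(type A, Rh-positive) = 1/2 × 1 = 1/2 per child.
All 3 independent: (1/2)^3 = 1/8.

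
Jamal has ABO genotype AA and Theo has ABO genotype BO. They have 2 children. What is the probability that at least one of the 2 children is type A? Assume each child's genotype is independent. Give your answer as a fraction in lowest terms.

ABO cross AA × BO → 1/2 A, 1/2 AB.
So P(type A) = 1/2 per child.
P(none) = (1/2)^2 = 1/4; P(at least one) = 1 − 1/4 = 3/4.

3/4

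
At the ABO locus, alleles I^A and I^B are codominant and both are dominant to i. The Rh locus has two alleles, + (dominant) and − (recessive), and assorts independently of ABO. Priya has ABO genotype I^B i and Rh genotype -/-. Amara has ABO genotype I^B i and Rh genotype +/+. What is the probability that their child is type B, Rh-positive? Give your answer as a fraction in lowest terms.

3/4

ABO cross I^B i × I^B i → offspring phenotypes: 1/4 O, 3/4 B.
Rh cross -/- × +/+ → 1 Rh+.
Independent loci: P(type B, Rh-positive) = 3/4 × 1 = 3/4.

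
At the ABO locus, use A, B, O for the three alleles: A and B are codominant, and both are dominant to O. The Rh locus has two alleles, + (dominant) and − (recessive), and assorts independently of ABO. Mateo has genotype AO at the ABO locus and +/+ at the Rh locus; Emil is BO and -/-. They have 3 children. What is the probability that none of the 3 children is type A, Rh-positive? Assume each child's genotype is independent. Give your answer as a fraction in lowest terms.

ABO cross AO × BO → 1/4 O, 1/4 A, 1/4 B, 1/4 AB.
Rh cross +/+ × -/- → 1 Rh+; so P(type A, Rh-positive) = 1/4 × 1 = 1/4 per child.
P(not type A, Rh-positive) = 3/4 for one child; (3/4)^3 = 27/64.

27/64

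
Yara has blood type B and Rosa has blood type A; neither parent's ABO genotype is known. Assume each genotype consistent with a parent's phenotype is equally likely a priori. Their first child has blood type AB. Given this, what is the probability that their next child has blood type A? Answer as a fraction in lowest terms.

Possible genotypes: Yara ∈ {BB, BO}; Rosa ∈ {AA, AO}.
Weight each parental genotype pair by prior × P(type-AB child):
  BB × AA: posterior weight 4/9; P(next child type A) = 0.
  BB × AO: posterior weight 2/9; P(next child type A) = 0.
  BO × AA: posterior weight 2/9; P(next child type A) = 1/2.
  BO × AO: posterior weight 1/9; P(next child type A) = 1/4.
Weighted sum = 5/36.

5/36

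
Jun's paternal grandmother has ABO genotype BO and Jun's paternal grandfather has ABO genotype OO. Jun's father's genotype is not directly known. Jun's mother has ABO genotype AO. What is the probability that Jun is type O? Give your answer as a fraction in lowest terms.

Jun's father's ABO genotype from BO × OO: 1/2 BO, 1/2 OO.
Crossing each possibility with the mother AO and summing P(type O): 1/2·1/4 + 1/2·1/2 = 3/8.

3/8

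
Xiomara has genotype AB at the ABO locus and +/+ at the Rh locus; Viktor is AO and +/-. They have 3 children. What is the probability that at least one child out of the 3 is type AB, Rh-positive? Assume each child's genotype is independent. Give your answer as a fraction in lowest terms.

37/64

ABO cross AB × AO → 1/2 A, 1/4 B, 1/4 AB.
Rh cross +/+ × +/- → 1 Rh+; so P(type AB, Rh-positive) = 1/4 × 1 = 1/4 per child.
P(none) = (3/4)^3 = 27/64; P(at least one) = 1 − 27/64 = 37/64.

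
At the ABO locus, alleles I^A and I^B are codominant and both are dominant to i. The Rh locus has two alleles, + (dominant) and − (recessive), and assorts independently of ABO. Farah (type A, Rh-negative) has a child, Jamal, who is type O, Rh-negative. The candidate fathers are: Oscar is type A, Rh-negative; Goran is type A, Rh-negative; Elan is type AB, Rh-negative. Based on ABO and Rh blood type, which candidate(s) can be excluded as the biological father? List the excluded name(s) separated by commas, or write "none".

A candidate is excluded only if no genotype consistent with his phenotype could produce a type O, Rh-negative child with a type A, Rh-negative mother.
Elan (type AB, Rh-): no genotype consistent with that phenotype can produce a type-O Rh- child with a type-A mother.

Elan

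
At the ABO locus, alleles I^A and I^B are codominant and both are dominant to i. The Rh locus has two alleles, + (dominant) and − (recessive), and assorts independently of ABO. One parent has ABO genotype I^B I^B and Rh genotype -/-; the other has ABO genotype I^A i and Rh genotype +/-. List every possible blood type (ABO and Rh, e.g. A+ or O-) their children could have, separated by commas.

B+, B-, AB+, AB-

Gametes from I^B I^B × I^A i give offspring ABO genotypes I^A I^B, I^B i, i.e. phenotypes B, AB.
Rh cross -/- × +/- → phenotypes Rh+, Rh-.
Combining independently: B+, B-, AB+, AB-.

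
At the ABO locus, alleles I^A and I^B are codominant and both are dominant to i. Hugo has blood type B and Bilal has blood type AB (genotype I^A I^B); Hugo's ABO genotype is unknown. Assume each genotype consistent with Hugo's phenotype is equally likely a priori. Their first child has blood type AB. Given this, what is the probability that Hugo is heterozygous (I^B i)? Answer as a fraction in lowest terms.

Possible genotypes: Hugo ∈ {I^B I^B, I^B i}; Bilal ∈ {I^A I^B}.
Weight each parental genotype pair by prior × P(type-AB child):
  I^B I^B × I^A I^B: posterior weight 2/3.
  I^B i × I^A I^B: posterior weight 1/3.
Sum the posterior weight over pairs where Hugo is I^B i: 1/3.

1/3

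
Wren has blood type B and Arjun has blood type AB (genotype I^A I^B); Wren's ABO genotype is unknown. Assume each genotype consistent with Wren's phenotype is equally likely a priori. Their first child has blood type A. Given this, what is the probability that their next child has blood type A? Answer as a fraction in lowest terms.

1/4

Possible genotypes: Wren ∈ {I^B I^B, I^B i}; Arjun ∈ {I^A I^B}.
Weight each parental genotype pair by prior × P(type-A child):
  I^B i × I^A I^B: posterior weight 1; P(next child type A) = 1/4.
Weighted sum = 1/4.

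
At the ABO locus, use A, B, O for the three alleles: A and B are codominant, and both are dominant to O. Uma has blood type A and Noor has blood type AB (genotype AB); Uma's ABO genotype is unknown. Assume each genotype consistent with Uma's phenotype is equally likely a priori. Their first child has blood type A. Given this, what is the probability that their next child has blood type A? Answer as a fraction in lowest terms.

Possible genotypes: Uma ∈ {AA, AO}; Noor ∈ {AB}.
Weight each parental genotype pair by prior × P(type-A child):
  AA × AB: posterior weight 1/2; P(next child type A) = 1/2.
  AO × AB: posterior weight 1/2; P(next child type A) = 1/2.
Weighted sum = 1/2.

1/2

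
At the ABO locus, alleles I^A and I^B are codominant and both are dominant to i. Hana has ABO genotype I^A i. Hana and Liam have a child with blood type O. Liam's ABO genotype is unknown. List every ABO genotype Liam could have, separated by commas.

For each candidate genotype of Liam, check whether crossing it with I^A i can produce every observed child phenotype.
  I^A I^A → possible child types {A} ✗
  I^A I^B → possible child types {A, B, AB} ✗
  I^A i → possible child types {O, A} ✓
  I^B I^B → possible child types {B, AB} ✗
  I^B i → possible child types {O, A, B, AB} ✓
  i i → possible child types {O, A} ✓

I^A i, I^B i, i i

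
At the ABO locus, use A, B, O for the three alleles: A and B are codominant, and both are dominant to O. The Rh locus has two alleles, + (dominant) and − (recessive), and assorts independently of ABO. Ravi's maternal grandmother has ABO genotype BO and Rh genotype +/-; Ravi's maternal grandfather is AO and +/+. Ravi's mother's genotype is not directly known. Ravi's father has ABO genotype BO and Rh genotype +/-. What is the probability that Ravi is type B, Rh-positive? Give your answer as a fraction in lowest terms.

7/16

Ravi's mother's ABO genotype from BO × AO: 1/4 AB, 1/4 AO, 1/4 BO, 1/4 OO.
Crossing each possibility with the father BO and summing P(type B): 1/4·1/2 + 1/4·1/4 + 1/4·3/4 + 1/4·1/2 = 1/2.
Similarly for Rh via the mother's Rh distribution: P(Rh+) = 7/8.
Independent loci: 1/2 × 7/8 = 7/16.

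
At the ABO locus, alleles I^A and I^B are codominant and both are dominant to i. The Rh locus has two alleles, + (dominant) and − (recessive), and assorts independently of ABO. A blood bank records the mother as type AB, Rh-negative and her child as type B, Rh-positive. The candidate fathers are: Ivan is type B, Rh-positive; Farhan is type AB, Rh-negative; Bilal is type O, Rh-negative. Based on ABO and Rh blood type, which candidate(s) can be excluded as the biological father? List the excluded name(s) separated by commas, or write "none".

A candidate is excluded only if no genotype consistent with his phenotype could produce a type B, Rh-positive child with a type AB, Rh-negative mother.
Farhan (type AB, Rh-): no genotype consistent with that phenotype can produce a type-B Rh+ child with a type-AB mother.
Bilal (type O, Rh-): no genotype consistent with that phenotype can produce a type-B Rh+ child with a type-AB mother.

Farhan, Bilal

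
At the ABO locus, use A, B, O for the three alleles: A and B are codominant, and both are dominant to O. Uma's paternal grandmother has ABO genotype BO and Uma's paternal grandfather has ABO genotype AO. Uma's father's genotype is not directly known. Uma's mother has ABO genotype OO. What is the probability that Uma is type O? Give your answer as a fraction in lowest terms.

Uma's father's ABO genotype from BO × AO: 1/4 AB, 1/4 AO, 1/4 BO, 1/4 OO.
Crossing each possibility with the mother OO and summing P(type O): 1/4·0 + 1/4·1/2 + 1/4·1/2 + 1/4·1 = 1/2.

1/2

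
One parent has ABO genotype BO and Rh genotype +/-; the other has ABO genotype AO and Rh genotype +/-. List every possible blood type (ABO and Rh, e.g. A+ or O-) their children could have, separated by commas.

Gametes from BO × AO give offspring ABO genotypes AB, AO, BO, OO, i.e. phenotypes O, A, B, AB.
Rh cross +/- × +/- → phenotypes Rh+, Rh-.
Combining independently: O+, O-, A+, A-, B+, B-, AB+, AB-.

O+, O-, A+, A-, B+, B-, AB+, AB-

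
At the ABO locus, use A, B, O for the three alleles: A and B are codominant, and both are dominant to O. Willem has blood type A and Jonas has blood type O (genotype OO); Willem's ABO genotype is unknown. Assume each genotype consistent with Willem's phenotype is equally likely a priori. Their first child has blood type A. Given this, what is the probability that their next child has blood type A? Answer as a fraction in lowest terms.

5/6

Possible genotypes: Willem ∈ {AA, AO}; Jonas ∈ {OO}.
Weight each parental genotype pair by prior × P(type-A child):
  AA × OO: posterior weight 2/3; P(next child type A) = 1.
  AO × OO: posterior weight 1/3; P(next child type A) = 1/2.
Weighted sum = 5/6.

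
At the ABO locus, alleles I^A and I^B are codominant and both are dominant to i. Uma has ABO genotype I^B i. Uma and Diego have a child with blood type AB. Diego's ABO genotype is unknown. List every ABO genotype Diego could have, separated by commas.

For each candidate genotype of Diego, check whether crossing it with I^B i can produce every observed child phenotype.
  I^A I^A → possible child types {A, AB} ✓
  I^A I^B → possible child types {A, B, AB} ✓
  I^A i → possible child types {O, A, B, AB} ✓
  I^B I^B → possible child types {B} ✗
  I^B i → possible child types {O, B} ✗
  i i → possible child types {O, B} ✗

I^A I^A, I^A I^B, I^A i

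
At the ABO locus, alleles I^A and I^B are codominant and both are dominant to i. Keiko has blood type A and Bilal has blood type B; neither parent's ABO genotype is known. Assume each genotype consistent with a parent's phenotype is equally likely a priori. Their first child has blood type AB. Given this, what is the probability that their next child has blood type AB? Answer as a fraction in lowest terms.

25/36

Possible genotypes: Keiko ∈ {I^A I^A, I^A i}; Bilal ∈ {I^B I^B, I^B i}.
Weight each parental genotype pair by prior × P(type-AB child):
  I^A I^A × I^B I^B: posterior weight 4/9; P(next child type AB) = 1.
  I^A I^A × I^B i: posterior weight 2/9; P(next child type AB) = 1/2.
  I^A i × I^B I^B: posterior weight 2/9; P(next child type AB) = 1/2.
  I^A i × I^B i: posterior weight 1/9; P(next child type AB) = 1/4.
Weighted sum = 25/36.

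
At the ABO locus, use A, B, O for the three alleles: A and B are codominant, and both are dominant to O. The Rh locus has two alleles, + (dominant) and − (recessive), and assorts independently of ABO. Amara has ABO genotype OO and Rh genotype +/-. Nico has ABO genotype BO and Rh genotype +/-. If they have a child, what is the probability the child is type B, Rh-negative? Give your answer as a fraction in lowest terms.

1/8

ABO cross OO × BO → offspring phenotypes: 1/2 O, 1/2 B.
Rh cross +/- × +/- → 3/4 Rh+, 1/4 Rh-.
Independent loci: P(type B, Rh-negative) = 1/2 × 1/4 = 1/8.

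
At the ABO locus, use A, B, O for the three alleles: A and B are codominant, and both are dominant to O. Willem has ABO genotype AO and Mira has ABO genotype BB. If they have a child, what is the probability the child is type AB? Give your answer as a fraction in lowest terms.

1/2

ABO cross AO × BB → offspring phenotypes: 1/2 B, 1/2 AB.
So P(type AB) = 1/2.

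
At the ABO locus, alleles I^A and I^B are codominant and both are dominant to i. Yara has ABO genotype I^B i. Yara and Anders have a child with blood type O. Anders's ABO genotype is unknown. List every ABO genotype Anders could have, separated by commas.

I^A i, I^B i, i i

For each candidate genotype of Anders, check whether crossing it with I^B i can produce every observed child phenotype.
  I^A I^A → possible child types {A, AB} ✗
  I^A I^B → possible child types {A, B, AB} ✗
  I^A i → possible child types {O, A, B, AB} ✓
  I^B I^B → possible child types {B} ✗
  I^B i → possible child types {O, B} ✓
  i i → possible child types {O, B} ✓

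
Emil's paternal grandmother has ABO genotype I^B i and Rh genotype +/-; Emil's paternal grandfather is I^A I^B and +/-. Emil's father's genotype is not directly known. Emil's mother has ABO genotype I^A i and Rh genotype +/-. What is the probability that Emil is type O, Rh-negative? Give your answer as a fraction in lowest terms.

Emil's father's ABO genotype from I^B i × I^A I^B: 1/4 I^A I^B, 1/4 I^A i, 1/4 I^B I^B, 1/4 I^B i.
Crossing each possibility with the mother I^A i and summing P(type O): 1/4·0 + 1/4·1/4 + 1/4·0 + 1/4·1/4 = 1/8.
Similarly for Rh via the father's Rh distribution: P(Rh-) = 1/4.
Independent loci: 1/8 × 1/4 = 1/32.

1/32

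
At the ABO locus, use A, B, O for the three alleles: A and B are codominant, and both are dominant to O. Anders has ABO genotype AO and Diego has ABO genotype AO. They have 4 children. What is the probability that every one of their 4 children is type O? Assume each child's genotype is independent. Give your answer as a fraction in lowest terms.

1/256

ABO cross AO × AO → 1/4 O, 3/4 A.
So P(type O) = 1/4 per child.
All 4 independent: (1/4)^4 = 1/256.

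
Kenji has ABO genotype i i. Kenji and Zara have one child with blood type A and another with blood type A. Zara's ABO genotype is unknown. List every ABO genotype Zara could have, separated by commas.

I^A I^A, I^A I^B, I^A i

For each candidate genotype of Zara, check whether crossing it with i i can produce every observed child phenotype.
  I^A I^A → possible child types {A} ✓
  I^A I^B → possible child types {A, B} ✓
  I^A i → possible child types {O, A} ✓
  I^B I^B → possible child types {B} ✗
  I^B i → possible child types {O, B} ✗
  i i → possible child types {O} ✗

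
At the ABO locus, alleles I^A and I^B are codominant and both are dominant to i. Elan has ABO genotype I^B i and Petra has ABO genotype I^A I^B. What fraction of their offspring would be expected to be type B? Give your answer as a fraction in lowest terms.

1/2

ABO cross I^B i × I^A I^B → offspring phenotypes: 1/4 A, 1/2 B, 1/4 AB.
So P(type B) = 1/2.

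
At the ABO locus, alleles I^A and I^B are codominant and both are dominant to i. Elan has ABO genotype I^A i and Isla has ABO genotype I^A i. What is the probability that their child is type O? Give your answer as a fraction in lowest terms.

1/4

ABO cross I^A i × I^A i → offspring phenotypes: 1/4 O, 3/4 A.
So P(type O) = 1/4.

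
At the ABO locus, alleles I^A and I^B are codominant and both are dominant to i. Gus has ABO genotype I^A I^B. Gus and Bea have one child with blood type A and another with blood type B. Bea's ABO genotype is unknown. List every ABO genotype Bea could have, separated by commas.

I^A I^B, I^A i, I^B i, i i

For each candidate genotype of Bea, check whether crossing it with I^A I^B can produce every observed child phenotype.
  I^A I^A → possible child types {A, AB} ✗
  I^A I^B → possible child types {A, B, AB} ✓
  I^A i → possible child types {A, B, AB} ✓
  I^B I^B → possible child types {B, AB} ✗
  I^B i → possible child types {A, B, AB} ✓
  i i → possible child types {A, B} ✓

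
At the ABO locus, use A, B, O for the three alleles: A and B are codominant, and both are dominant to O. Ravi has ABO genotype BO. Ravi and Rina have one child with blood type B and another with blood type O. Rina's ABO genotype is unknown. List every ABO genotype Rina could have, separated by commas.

For each candidate genotype of Rina, check whether crossing it with BO can produce every observed child phenotype.
  AA → possible child types {A, AB} ✗
  AB → possible child types {A, B, AB} ✗
  AO → possible child types {O, A, B, AB} ✓
  BB → possible child types {B} ✗
  BO → possible child types {O, B} ✓
  OO → possible child types {O, B} ✓

AO, BO, OO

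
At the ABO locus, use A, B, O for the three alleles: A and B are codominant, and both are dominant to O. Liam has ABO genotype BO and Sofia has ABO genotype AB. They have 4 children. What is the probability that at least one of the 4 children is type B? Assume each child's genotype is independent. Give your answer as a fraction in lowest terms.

ABO cross BO × AB → 1/4 A, 1/2 B, 1/4 AB.
So P(type B) = 1/2 per child.
P(none) = (1/2)^4 = 1/16; P(at least one) = 1 − 1/16 = 15/16.

15/16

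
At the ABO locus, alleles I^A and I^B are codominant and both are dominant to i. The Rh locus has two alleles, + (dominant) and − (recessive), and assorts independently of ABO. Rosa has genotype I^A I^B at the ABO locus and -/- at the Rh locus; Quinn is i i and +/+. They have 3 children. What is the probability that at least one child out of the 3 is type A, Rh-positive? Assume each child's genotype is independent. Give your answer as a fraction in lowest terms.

7/8

ABO cross I^A I^B × i i → 1/2 A, 1/2 B.
Rh cross -/- × +/+ → 1 Rh+; so P(type A, Rh-positive) = 1/2 × 1 = 1/2 per child.
P(none) = (1/2)^3 = 1/8; P(at least one) = 1 − 1/8 = 7/8.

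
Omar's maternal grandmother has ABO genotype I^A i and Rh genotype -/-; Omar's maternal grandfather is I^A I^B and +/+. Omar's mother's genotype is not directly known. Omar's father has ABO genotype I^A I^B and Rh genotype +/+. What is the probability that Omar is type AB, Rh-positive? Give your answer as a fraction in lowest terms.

Omar's mother's ABO genotype from I^A i × I^A I^B: 1/4 I^A I^A, 1/4 I^A I^B, 1/4 I^A i, 1/4 I^B i.
Crossing each possibility with the father I^A I^B and summing P(type AB): 1/4·1/2 + 1/4·1/2 + 1/4·1/4 + 1/4·1/4 = 3/8.
Similarly for Rh via the mother's Rh distribution: P(Rh+) = 1.
Independent loci: 3/8 × 1 = 3/8.

3/8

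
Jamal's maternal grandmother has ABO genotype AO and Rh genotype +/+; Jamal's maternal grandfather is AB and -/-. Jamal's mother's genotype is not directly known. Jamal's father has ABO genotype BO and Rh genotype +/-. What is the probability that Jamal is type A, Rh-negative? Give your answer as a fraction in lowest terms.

Jamal's mother's ABO genotype from AO × AB: 1/4 AA, 1/4 AB, 1/4 AO, 1/4 BO.
Crossing each possibility with the father BO and summing P(type A): 1/4·1/2 + 1/4·1/4 + 1/4·1/4 + 1/4·0 = 1/4.
Similarly for Rh via the mother's Rh distribution: P(Rh-) = 1/4.
Independent loci: 1/4 × 1/4 = 1/16.

1/16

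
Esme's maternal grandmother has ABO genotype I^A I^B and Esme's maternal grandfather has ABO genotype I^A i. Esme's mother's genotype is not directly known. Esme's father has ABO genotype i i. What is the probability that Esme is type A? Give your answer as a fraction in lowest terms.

1/2

Esme's mother's ABO genotype from I^A I^B × I^A i: 1/4 I^A I^A, 1/4 I^A I^B, 1/4 I^A i, 1/4 I^B i.
Crossing each possibility with the father i i and summing P(type A): 1/4·1 + 1/4·1/2 + 1/4·1/2 + 1/4·0 = 1/2.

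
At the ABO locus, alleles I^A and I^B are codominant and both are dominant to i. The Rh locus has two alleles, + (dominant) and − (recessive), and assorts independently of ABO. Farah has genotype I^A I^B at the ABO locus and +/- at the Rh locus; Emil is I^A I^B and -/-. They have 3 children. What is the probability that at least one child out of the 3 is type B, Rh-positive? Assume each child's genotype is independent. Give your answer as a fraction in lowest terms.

169/512

ABO cross I^A I^B × I^A I^B → 1/4 A, 1/4 B, 1/2 AB.
Rh cross +/- × -/- → 1/2 Rh+, 1/2 Rh-; so P(type B, Rh-positive) = 1/4 × 1/2 = 1/8 per child.
P(none) = (7/8)^3 = 343/512; P(at least one) = 1 − 343/512 = 169/512.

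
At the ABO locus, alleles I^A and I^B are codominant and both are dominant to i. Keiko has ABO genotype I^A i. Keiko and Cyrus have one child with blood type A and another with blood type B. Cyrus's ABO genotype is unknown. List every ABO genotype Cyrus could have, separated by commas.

For each candidate genotype of Cyrus, check whether crossing it with I^A i can produce every observed child phenotype.
  I^A I^A → possible child types {A} ✗
  I^A I^B → possible child types {A, B, AB} ✓
  I^A i → possible child types {O, A} ✗
  I^B I^B → possible child types {B, AB} ✗
  I^B i → possible child types {O, A, B, AB} ✓
  i i → possible child types {O, A} ✗

I^A I^B, I^B i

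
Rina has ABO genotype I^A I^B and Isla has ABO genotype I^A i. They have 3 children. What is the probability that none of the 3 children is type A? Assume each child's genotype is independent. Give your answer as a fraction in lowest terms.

ABO cross I^A I^B × I^A i → 1/2 A, 1/4 B, 1/4 AB.
So P(type A) = 1/2 per child.
P(not type A) = 1/2 for one child; (1/2)^3 = 1/8.

1/8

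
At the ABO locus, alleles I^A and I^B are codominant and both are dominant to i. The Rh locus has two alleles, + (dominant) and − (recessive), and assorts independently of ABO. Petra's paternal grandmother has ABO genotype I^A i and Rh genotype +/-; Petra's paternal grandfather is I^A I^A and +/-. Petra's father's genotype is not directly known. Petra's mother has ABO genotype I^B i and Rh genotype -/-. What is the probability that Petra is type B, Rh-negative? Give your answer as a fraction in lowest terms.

1/16

Petra's father's ABO genotype from I^A i × I^A I^A: 1/2 I^A I^A, 1/2 I^A i.
Crossing each possibility with the mother I^B i and summing P(type B): 1/2·0 + 1/2·1/4 = 1/8.
Similarly for Rh via the father's Rh distribution: P(Rh-) = 1/2.
Independent loci: 1/8 × 1/2 = 1/16.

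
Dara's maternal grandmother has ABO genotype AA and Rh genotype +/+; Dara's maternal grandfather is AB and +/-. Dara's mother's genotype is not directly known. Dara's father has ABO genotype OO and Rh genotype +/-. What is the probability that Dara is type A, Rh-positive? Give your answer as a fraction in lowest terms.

Dara's mother's ABO genotype from AA × AB: 1/2 AA, 1/2 AB.
Crossing each possibility with the father OO and summing P(type A): 1/2·1 + 1/2·1/2 = 3/4.
Similarly for Rh via the mother's Rh distribution: P(Rh+) = 7/8.
Independent loci: 3/4 × 7/8 = 21/32.

21/32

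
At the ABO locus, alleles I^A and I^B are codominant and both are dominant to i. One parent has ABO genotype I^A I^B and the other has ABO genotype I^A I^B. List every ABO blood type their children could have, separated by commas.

Gametes from I^A I^B × I^A I^B give offspring ABO genotypes I^A I^A, I^A I^B, I^B I^B, i.e. phenotypes A, B, AB.

A, B, AB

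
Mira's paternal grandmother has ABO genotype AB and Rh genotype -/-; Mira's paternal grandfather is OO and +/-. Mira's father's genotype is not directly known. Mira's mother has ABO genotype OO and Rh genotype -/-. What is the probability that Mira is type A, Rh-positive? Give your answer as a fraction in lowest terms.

1/16

Mira's father's ABO genotype from AB × OO: 1/2 AO, 1/2 BO.
Crossing each possibility with the mother OO and summing P(type A): 1/2·1/2 + 1/2·0 = 1/4.
Similarly for Rh via the father's Rh distribution: P(Rh+) = 1/4.
Independent loci: 1/4 × 1/4 = 1/16.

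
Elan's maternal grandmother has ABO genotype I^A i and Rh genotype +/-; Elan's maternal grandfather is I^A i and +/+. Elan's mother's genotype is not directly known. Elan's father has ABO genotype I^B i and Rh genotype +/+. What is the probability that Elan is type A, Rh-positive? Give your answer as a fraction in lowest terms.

Elan's mother's ABO genotype from I^A i × I^A i: 1/4 I^A I^A, 1/2 I^A i, 1/4 i i.
Crossing each possibility with the father I^B i and summing P(type A): 1/4·1/2 + 1/2·1/4 + 1/4·0 = 1/4.
Similarly for Rh via the mother's Rh distribution: P(Rh+) = 1.
Independent loci: 1/4 × 1 = 1/4.

1/4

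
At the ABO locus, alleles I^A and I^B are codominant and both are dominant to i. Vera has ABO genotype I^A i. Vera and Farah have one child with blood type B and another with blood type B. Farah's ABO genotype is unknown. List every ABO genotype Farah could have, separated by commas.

For each candidate genotype of Farah, check whether crossing it with I^A i can produce every observed child phenotype.
  I^A I^A → possible child types {A} ✗
  I^A I^B → possible child types {A, B, AB} ✓
  I^A i → possible child types {O, A} ✗
  I^B I^B → possible child types {B, AB} ✓
  I^B i → possible child types {O, A, B, AB} ✓
  i i → possible child types {O, A} ✗

I^A I^B, I^B I^B, I^B i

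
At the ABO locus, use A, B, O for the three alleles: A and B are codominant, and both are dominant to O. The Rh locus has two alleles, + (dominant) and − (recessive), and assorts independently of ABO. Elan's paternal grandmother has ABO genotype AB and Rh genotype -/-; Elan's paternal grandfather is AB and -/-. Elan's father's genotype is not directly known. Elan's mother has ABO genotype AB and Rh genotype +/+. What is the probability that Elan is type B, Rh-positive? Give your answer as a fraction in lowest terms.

Elan's father's ABO genotype from AB × AB: 1/4 AA, 1/2 AB, 1/4 BB.
Crossing each possibility with the mother AB and summing P(type B): 1/4·0 + 1/2·1/4 + 1/4·1/2 = 1/4.
Similarly for Rh via the father's Rh distribution: P(Rh+) = 1.
Independent loci: 1/4 × 1 = 1/4.

1/4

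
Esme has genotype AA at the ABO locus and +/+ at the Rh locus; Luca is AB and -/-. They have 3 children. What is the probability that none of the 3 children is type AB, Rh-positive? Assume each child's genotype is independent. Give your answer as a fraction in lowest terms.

1/8

ABO cross AA × AB → 1/2 A, 1/2 AB.
Rh cross +/+ × -/- → 1 Rh+; so P(type AB, Rh-positive) = 1/2 × 1 = 1/2 per child.
P(not type AB, Rh-positive) = 1/2 for one child; (1/2)^3 = 1/8.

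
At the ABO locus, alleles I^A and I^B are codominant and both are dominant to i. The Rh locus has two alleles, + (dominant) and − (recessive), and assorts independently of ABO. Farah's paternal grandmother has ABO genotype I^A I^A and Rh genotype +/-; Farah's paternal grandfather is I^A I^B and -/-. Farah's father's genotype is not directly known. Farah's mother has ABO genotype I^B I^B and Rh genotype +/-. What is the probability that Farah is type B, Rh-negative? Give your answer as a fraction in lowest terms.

3/32

Farah's father's ABO genotype from I^A I^A × I^A I^B: 1/2 I^A I^A, 1/2 I^A I^B.
Crossing each possibility with the mother I^B I^B and summing P(type B): 1/2·0 + 1/2·1/2 = 1/4.
Similarly for Rh via the father's Rh distribution: P(Rh-) = 3/8.
Independent loci: 1/4 × 3/8 = 3/32.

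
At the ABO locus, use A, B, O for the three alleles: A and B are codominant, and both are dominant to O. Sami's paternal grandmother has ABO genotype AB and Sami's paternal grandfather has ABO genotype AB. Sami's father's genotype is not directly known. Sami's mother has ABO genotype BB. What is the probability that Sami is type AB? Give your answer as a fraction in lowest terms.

Sami's father's ABO genotype from AB × AB: 1/4 AA, 1/2 AB, 1/4 BB.
Crossing each possibility with the mother BB and summing P(type AB): 1/4·1 + 1/2·1/2 + 1/4·0 = 1/2.

1/2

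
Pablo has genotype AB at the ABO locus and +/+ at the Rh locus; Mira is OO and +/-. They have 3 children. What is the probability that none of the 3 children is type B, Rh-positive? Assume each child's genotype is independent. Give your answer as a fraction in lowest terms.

ABO cross AB × OO → 1/2 A, 1/2 B.
Rh cross +/+ × +/- → 1 Rh+; so P(type B, Rh-positive) = 1/2 × 1 = 1/2 per child.
P(not type B, Rh-positive) = 1/2 for one child; (1/2)^3 = 1/8.

1/8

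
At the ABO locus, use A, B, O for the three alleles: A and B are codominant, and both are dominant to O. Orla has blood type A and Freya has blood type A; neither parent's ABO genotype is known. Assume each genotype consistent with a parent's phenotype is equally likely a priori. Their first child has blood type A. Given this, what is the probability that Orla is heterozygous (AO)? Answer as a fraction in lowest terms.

Possible genotypes: Orla ∈ {AA, AO}; Freya ∈ {AA, AO}.
Weight each parental genotype pair by prior × P(type-A child):
  AA × AA: posterior weight 4/15.
  AA × AO: posterior weight 4/15.
  AO × AA: posterior weight 4/15.
  AO × AO: posterior weight 1/5.
Sum the posterior weight over pairs where Orla is AO: 7/15.

7/15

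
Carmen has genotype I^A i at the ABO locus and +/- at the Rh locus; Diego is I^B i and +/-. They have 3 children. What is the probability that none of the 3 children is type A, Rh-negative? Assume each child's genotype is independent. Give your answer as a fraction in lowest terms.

ABO cross I^A i × I^B i → 1/4 O, 1/4 A, 1/4 B, 1/4 AB.
Rh cross +/- × +/- → 3/4 Rh+, 1/4 Rh-; so P(type A, Rh-negative) = 1/4 × 1/4 = 1/16 per child.
P(not type A, Rh-negative) = 15/16 for one child; (15/16)^3 = 3375/4096.

3375/4096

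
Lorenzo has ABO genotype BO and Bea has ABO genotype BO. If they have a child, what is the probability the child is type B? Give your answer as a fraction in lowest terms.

ABO cross BO × BO → offspring phenotypes: 1/4 O, 3/4 B.
So P(type B) = 3/4.

3/4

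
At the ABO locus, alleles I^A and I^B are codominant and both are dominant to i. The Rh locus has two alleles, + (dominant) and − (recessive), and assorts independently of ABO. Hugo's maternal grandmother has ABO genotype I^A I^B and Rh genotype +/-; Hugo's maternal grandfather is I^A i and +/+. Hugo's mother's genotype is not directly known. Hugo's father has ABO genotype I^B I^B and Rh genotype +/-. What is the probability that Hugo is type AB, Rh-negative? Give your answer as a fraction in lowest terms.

Hugo's mother's ABO genotype from I^A I^B × I^A i: 1/4 I^A I^A, 1/4 I^A I^B, 1/4 I^A i, 1/4 I^B i.
Crossing each possibility with the father I^B I^B and summing P(type AB): 1/4·1 + 1/4·1/2 + 1/4·1/2 + 1/4·0 = 1/2.
Similarly for Rh via the mother's Rh distribution: P(Rh-) = 1/8.
Independent loci: 1/2 × 1/8 = 1/16.

1/16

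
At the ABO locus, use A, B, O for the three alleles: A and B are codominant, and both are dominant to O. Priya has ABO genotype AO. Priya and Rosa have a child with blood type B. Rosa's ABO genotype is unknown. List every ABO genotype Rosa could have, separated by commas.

For each candidate genotype of Rosa, check whether crossing it with AO can produce every observed child phenotype.
  AA → possible child types {A} ✗
  AB → possible child types {A, B, AB} ✓
  AO → possible child types {O, A} ✗
  BB → possible child types {B, AB} ✓
  BO → possible child types {O, A, B, AB} ✓
  OO → possible child types {O, A} ✗

AB, BB, BO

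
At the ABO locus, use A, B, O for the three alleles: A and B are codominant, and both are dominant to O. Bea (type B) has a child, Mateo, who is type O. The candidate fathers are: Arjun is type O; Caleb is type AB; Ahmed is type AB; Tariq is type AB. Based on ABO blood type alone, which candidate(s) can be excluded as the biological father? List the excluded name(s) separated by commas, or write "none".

Caleb, Ahmed, Tariq

A candidate is excluded only if no genotype consistent with his phenotype could produce a type O child with a type B mother.
Caleb (type AB): no genotype consistent with that phenotype can produce a type-O child with a type-B mother.
Ahmed (type AB): no genotype consistent with that phenotype can produce a type-O child with a type-B mother.
Tariq (type AB): no genotype consistent with that phenotype can produce a type-O child with a type-B mother.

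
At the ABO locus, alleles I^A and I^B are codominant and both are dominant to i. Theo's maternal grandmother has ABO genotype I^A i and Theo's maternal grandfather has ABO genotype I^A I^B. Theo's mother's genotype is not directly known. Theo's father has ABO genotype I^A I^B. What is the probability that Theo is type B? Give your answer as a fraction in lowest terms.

1/4

Theo's mother's ABO genotype from I^A i × I^A I^B: 1/4 I^A I^A, 1/4 I^A I^B, 1/4 I^A i, 1/4 I^B i.
Crossing each possibility with the father I^A I^B and summing P(type B): 1/4·0 + 1/4·1/4 + 1/4·1/4 + 1/4·1/2 = 1/4.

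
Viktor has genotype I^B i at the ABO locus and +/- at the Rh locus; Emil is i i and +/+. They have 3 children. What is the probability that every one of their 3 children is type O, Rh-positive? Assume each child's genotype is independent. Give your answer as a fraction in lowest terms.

1/8

ABO cross I^B i × i i → 1/2 O, 1/2 B.
Rh cross +/- × +/+ → 1 Rh+; so P(type O, Rh-positive) = 1/2 × 1 = 1/2 per child.
All 3 independent: (1/2)^3 = 1/8.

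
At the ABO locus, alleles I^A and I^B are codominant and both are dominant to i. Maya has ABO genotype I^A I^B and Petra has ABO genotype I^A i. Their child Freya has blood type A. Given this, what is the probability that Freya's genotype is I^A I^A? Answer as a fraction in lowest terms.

Cross I^A I^B × I^A i → 1/4 I^A I^A, 1/4 I^A I^B, 1/4 I^A i, 1/4 I^B i.
Type-A genotypes among offspring: I^A I^A (1/4), I^A i (1/4); total 1/2.
P(I^A I^A | type A) = (1/4) / (1/2) = 1/2.

1/2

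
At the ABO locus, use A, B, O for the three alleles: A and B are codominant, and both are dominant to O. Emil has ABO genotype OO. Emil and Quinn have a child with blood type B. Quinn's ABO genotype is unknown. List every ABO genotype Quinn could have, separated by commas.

AB, BB, BO

For each candidate genotype of Quinn, check whether crossing it with OO can produce every observed child phenotype.
  AA → possible child types {A} ✗
  AB → possible child types {A, B} ✓
  AO → possible child types {O, A} ✗
  BB → possible child types {B} ✓
  BO → possible child types {O, B} ✓
  OO → possible child types {O} ✗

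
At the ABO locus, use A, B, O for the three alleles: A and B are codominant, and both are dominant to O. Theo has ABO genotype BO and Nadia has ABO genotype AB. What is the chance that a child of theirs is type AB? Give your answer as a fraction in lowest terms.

1/4

ABO cross BO × AB → offspring phenotypes: 1/4 A, 1/2 B, 1/4 AB.
So P(type AB) = 1/4.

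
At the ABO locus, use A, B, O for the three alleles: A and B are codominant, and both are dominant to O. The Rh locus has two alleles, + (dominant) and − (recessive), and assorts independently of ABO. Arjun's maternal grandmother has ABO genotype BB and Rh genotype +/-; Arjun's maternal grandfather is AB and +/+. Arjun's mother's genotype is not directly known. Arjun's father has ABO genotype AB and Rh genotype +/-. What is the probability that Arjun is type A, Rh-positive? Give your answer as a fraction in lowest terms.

Arjun's mother's ABO genotype from BB × AB: 1/2 AB, 1/2 BB.
Crossing each possibility with the father AB and summing P(type A): 1/2·1/4 + 1/2·0 = 1/8.
Similarly for Rh via the mother's Rh distribution: P(Rh+) = 7/8.
Independent loci: 1/8 × 7/8 = 7/64.

7/64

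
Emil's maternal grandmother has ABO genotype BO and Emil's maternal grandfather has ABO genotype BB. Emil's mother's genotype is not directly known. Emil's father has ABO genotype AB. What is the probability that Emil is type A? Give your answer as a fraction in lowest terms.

1/8

Emil's mother's ABO genotype from BO × BB: 1/2 BB, 1/2 BO.
Crossing each possibility with the father AB and summing P(type A): 1/2·0 + 1/2·1/4 = 1/8.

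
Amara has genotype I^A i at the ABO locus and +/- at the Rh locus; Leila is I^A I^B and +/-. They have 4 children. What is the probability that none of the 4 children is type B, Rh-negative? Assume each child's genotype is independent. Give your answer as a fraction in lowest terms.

ABO cross I^A i × I^A I^B → 1/2 A, 1/4 B, 1/4 AB.
Rh cross +/- × +/- → 3/4 Rh+, 1/4 Rh-; so P(type B, Rh-negative) = 1/4 × 1/4 = 1/16 per child.
P(not type B, Rh-negative) = 15/16 for one child; (15/16)^4 = 50625/65536.

50625/65536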